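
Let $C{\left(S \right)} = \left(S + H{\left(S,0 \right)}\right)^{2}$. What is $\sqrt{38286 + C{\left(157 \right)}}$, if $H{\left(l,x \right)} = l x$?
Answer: $\sqrt{62935} \approx 250.87$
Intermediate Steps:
$C{\left(S \right)} = S^{2}$ ($C{\left(S \right)} = \left(S + S 0\right)^{2} = \left(S + 0\right)^{2} = S^{2}$)
$\sqrt{38286 + C{\left(157 \right)}} = \sqrt{38286 + 157^{2}} = \sqrt{38286 + 24649} = \sqrt{62935}$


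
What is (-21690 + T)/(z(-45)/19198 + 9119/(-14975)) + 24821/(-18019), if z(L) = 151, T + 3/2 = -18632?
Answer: 208882860855472648/3113779367403 ≈ 67083.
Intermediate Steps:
T = -37267/2 (T = -3/2 - 18632 = -37267/2 ≈ -18634.)
(-21690 + T)/(z(-45)/19198 + 9119/(-14975)) + 24821/(-18019) = (-21690 - 37267/2)/(151/19198 + 9119/(-14975)) + 24821/(-18019) = -80647/(2*(151*(1/19198) + 9119*(-1/14975))) + 24821*(-1/18019) = -80647/(2*(151/19198 - 9119/14975)) - 24821/18019 = -80647/(2*(-172805337/287490050)) - 24821/18019 = -80647/2*(-287490050/172805337) - 24821/18019 = 11592605031175/172805337 - 24821/18019 = 208882860855472648/3113779367403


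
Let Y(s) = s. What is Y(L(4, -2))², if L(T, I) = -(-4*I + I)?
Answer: 36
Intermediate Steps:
L(T, I) = 3*I (L(T, I) = -(-3)*I = 3*I)
Y(L(4, -2))² = (3*(-2))² = (-6)² = 36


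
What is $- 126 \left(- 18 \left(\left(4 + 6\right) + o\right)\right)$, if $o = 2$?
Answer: $27216$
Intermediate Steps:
$- 126 \left(- 18 \left(\left(4 + 6\right) + o\right)\right) = - 126 \left(- 18 \left(\left(4 + 6\right) + 2\right)\right) = - 126 \left(- 18 \left(10 + 2\right)\right) = - 126 \left(\left(-18\right) 12\right) = \left(-126\right) \left(-216\right) = 27216$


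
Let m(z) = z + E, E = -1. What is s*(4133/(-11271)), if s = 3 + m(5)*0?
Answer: -4133/3757 ≈ -1.1001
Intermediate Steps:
m(z) = -1 + z (m(z) = z - 1 = -1 + z)
s = 3 (s = 3 + (-1 + 5)*0 = 3 + 4*0 = 3 + 0 = 3)
s*(4133/(-11271)) = 3*(4133/(-11271)) = 3*(4133*(-1/11271)) = 3*(-4133/11271) = -4133/3757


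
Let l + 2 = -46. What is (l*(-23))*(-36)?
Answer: -39744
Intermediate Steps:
l = -48 (l = -2 - 46 = -48)
(l*(-23))*(-36) = -48*(-23)*(-36) = 1104*(-36) = -39744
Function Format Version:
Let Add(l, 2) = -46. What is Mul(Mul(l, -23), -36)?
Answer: -39744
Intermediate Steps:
l = -48 (l = Add(-2, -46) = -48)
Mul(Mul(l, -23), -36) = Mul(Mul(-48, -23), -36) = Mul(1104, -36) = -39744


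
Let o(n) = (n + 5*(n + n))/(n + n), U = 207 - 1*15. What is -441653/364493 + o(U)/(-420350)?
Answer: -371301686523/306429265100 ≈ -1.2117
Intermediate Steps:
U = 192 (U = 207 - 15 = 192)
o(n) = 11/2 (o(n) = (n + 5*(2*n))/((2*n)) = (n + 10*n)*(1/(2*n)) = (11*n)*(1/(2*n)) = 11/2)
-441653/364493 + o(U)/(-420350) = -441653/364493 + (11/2)/(-420350) = -441653*1/364493 + (11/2)*(-1/420350) = -441653/364493 - 11/840700 = -371301686523/306429265100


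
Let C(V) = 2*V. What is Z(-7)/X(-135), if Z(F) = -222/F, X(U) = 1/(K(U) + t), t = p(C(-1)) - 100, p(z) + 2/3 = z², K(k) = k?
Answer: -51430/7 ≈ -7347.1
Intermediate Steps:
p(z) = -⅔ + z²
t = -290/3 (t = (-⅔ + (2*(-1))²) - 100 = (-⅔ + (-2)²) - 100 = (-⅔ + 4) - 100 = 10/3 - 100 = -290/3 ≈ -96.667)
X(U) = 1/(-290/3 + U) (X(U) = 1/(U - 290/3) = 1/(-290/3 + U))
Z(-7)/X(-135) = (-222/(-7))/((3/(-290 + 3*(-135)))) = (-222*(-⅐))/((3/(-290 - 405))) = 222/(7*((3/(-695)))) = 222/(7*((3*(-1/695)))) = 222/(7*(-3/695)) = (222/7)*(-695/3) = -51430/7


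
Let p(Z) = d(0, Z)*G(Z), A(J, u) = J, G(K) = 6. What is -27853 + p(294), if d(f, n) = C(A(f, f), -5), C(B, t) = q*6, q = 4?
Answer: -27709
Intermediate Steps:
C(B, t) = 24 (C(B, t) = 4*6 = 24)
d(f, n) = 24
p(Z) = 144 (p(Z) = 24*6 = 144)
-27853 + p(294) = -27853 + 144 = -27709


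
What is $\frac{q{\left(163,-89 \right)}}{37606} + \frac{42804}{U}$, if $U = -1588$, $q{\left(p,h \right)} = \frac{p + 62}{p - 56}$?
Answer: $- \frac{43059043917}{1597465274} \approx -26.955$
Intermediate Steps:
$q{\left(p,h \right)} = \frac{62 + p}{-56 + p}$
$\frac{q{\left(163,-89 \right)}}{37606} + \frac{42804}{U} = \frac{\frac{1}{-56 + 163} \left(62 + 163\right)}{37606} + \frac{42804}{-1588} = \frac{1}{107} \cdot 225 \cdot \frac{1}{37606} + 42804 \left(- \frac{1}{1588}\right) = \frac{1}{107} \cdot 225 \cdot \frac{1}{37606} - \frac{10701}{397} = \frac{225}{107} \cdot \frac{1}{37606} - \frac{10701}{397} = \frac{225}{4023842} - \frac{10701}{397} = - \frac{43059043917}{1597465274}$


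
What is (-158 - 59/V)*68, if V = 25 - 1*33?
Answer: -20485/2 ≈ -10243.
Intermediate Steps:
V = -8 (V = 25 - 33 = -8)
(-158 - 59/V)*68 = (-158 - 59/(-8))*68 = (-158 - 59*(-1/8))*68 = (-158 + 59/8)*68 = -1205/8*68 = -20485/2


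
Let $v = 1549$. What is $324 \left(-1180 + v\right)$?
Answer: $119556$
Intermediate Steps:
$324 \left(-1180 + v\right) = 324 \left(-1180 + 1549\right) = 324 \cdot 369 = 119556$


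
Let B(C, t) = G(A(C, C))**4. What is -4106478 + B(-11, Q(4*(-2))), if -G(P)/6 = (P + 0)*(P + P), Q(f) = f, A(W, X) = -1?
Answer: -4085742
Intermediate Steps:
G(P) = -12*P**2 (G(P) = -6*(P + 0)*(P + P) = -6*P*2*P = -12*P**2)
B(C, t) = 20736 (B(C, t) = (-12*(-1)**2)**4 = (-12*1)**4 = (-12)**4 = 20736)
-4106478 + B(-11, Q(4*(-2))) = -4106478 + 20736 = -4085742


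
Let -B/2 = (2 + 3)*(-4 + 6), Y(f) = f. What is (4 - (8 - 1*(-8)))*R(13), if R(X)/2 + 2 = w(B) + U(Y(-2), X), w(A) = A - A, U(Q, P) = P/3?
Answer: -56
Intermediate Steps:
U(Q, P) = P/3 (U(Q, P) = P*(⅓) = P/3)
B = -20 (B = -2*(2 + 3)*(-4 + 6) = -10*2 = -2*10 = -20)
w(A) = 0
R(X) = -4 + 2*X/3 (R(X) = -4 + 2*(0 + X/3) = -4 + 2*(X/3) = -4 + 2*X/3)
(4 - (8 - 1*(-8)))*R(13) = (4 - (8 - 1*(-8)))*(-4 + (⅔)*13) = (4 - (8 + 8))*(-4 + 26/3) = (4 - 1*16)*(14/3) = (4 - 16)*(14/3) = -12*14/3 = -56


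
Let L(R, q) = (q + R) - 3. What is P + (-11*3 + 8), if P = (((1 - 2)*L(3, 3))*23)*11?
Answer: -784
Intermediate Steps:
L(R, q) = -3 + R + q (L(R, q) = (R + q) - 3 = -3 + R + q)
P = -759 (P = (((1 - 2)*(-3 + 3 + 3))*23)*11 = (-1*3*23)*11 = -3*23*11 = -69*11 = -759)
P + (-11*3 + 8) = -759 + (-11*3 + 8) = -759 + (-33 + 8) = -759 - 25 = -784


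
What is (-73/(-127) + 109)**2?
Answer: 193655056/16129 ≈ 12007.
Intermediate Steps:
(-73/(-127) + 109)**2 = (-73*(-1/127) + 109)**2 = (73/127 + 109)**2 = (13916/127)**2 = 193655056/16129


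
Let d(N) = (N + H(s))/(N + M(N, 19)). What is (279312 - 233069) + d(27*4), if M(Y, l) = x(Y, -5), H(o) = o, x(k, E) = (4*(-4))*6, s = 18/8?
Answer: 740035/16 ≈ 46252.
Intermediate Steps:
s = 9/4 (s = 18*(⅛) = 9/4 ≈ 2.2500)
x(k, E) = -96 (x(k, E) = -16*6 = -96)
M(Y, l) = -96
d(N) = (9/4 + N)/(-96 + N) (d(N) = (N + 9/4)/(N - 96) = (9/4 + N)/(-96 + N))
(279312 - 233069) + d(27*4) = (279312 - 233069) + (9/4 + 27*4)/(-96 + 27*4) = 46243 + (9/4 + 108)/(-96 + 108) = 46243 + (441/4)/12 = 46243 + (1/12)*(441/4) = 46243 + 147/16 = 740035/16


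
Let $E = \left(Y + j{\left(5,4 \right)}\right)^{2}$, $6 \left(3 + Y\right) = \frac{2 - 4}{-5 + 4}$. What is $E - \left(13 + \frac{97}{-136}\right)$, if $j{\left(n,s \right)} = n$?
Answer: $- \frac{8375}{1224} \approx -6.8423$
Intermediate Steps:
$Y = - \frac{8}{3}$ ($Y = -3 + \frac{\left(2 - 4\right) \frac{1}{-5 + 4}}{6} = -3 + \frac{\left(-2\right) \frac{1}{-1}}{6} = -3 + \frac{\left(-2\right) \left(-1\right)}{6} = -3 + \frac{1}{6} \cdot 2 = -3 + \frac{1}{3} = - \frac{8}{3} \approx -2.6667$)
$E = \frac{49}{9}$ ($E = \left(- \frac{8}{3} + 5\right)^{2} = \left(\frac{7}{3}\right)^{2} = \frac{49}{9} \approx 5.4444$)
$E - \left(13 + \frac{97}{-136}\right) = \frac{49}{9} - \left(13 + \frac{97}{-136}\right) = \frac{49}{9} - \frac{1671}{136} = - \frac{8375}{1224}$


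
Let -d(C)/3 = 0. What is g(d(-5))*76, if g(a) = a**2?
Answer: 0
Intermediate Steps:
d(C) = 0 (d(C) = -3*0 = 0)
g(d(-5))*76 = 0**2*76 = 0*76 = 0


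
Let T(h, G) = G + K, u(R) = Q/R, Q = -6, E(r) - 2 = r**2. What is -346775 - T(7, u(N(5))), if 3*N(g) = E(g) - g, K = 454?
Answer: -3819510/11 ≈ -3.4723e+5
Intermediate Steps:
E(r) = 2 + r**2
N(g) = 2/3 - g/3 + g**2/3 (N(g) = ((2 + g**2) - g)/3 = (2 + g**2 - g)/3 = 2/3 - g/3 + g**2/3)
u(R) = -6/R
T(h, G) = 454 + G (T(h, G) = G + 454 = 454 + G)
-346775 - T(7, u(N(5))) = -346775 - (454 - 6/(2/3 - 1/3*5 + (1/3)*5**2)) = -346775 - (454 - 6/(2/3 - 5/3 + (1/3)*25)) = -346775 - (454 - 6/(2/3 - 5/3 + 25/3)) = -346775 - (454 - 6/22/3) = -346775 - (454 - 6*3/22) = -346775 - (454 - 9/11) = -346775 - 1*4985/11 = -346775 - 4985/11 = -3819510/11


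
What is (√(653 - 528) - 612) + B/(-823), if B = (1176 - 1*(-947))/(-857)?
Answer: -431648209/705311 + 5*√5 ≈ -600.82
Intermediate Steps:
B = -2123/857 (B = (1176 + 947)*(-1/857) = 2123*(-1/857) = -2123/857 ≈ -2.4772)
(√(653 - 528) - 612) + B/(-823) = (√(653 - 528) - 612) - 2123/857/(-823) = (√125 - 612) - 2123/857*(-1/823) = (5*√5 - 612) + 2123/705311 = (-612 + 5*√5) + 2123/705311 = -431648209/705311 + 5*√5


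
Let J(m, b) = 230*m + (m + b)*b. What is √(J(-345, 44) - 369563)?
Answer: I*√462157 ≈ 679.82*I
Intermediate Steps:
J(m, b) = 230*m + b*(b + m) (J(m, b) = 230*m + (b + m)*b = 230*m + b*(b + m))
√(J(-345, 44) - 369563) = √((44² + 230*(-345) + 44*(-345)) - 369563) = √((1936 - 79350 - 15180) - 369563) = √(-92594 - 369563) = √(-462157) = I*√462157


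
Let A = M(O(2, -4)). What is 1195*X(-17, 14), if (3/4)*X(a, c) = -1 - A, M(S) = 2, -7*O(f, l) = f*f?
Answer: -4780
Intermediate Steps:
O(f, l) = -f²/7 (O(f, l) = -f*f/7 = -f²/7)
A = 2
X(a, c) = -4 (X(a, c) = 4*(-1 - 1*2)/3 = 4*(-1 - 2)/3 = (4/3)*(-3) = -4)
1195*X(-17, 14) = 1195*(-4) = -4780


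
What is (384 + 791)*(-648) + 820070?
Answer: 58670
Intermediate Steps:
(384 + 791)*(-648) + 820070 = 1175*(-648) + 820070 = -761400 + 820070 = 58670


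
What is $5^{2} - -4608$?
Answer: $4633$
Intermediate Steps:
$5^{2} - -4608 = 25 + 4608 = 4633$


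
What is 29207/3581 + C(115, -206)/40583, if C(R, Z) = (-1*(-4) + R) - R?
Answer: 1185322005/145327723 ≈ 8.1562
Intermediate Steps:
C(R, Z) = 4 (C(R, Z) = (4 + R) - R = 4)
29207/3581 + C(115, -206)/40583 = 29207/3581 + 4/40583 = 1185322005/145327723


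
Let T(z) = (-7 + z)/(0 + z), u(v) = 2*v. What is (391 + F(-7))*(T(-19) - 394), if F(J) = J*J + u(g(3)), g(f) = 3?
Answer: -3327160/19 ≈ -1.7511e+5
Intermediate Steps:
F(J) = 6 + J**2 (F(J) = J*J + 2*3 = J**2 + 6 = 6 + J**2)
T(z) = (-7 + z)/z
(391 + F(-7))*(T(-19) - 394) = (391 + (6 + (-7)**2))*((-7 - 19)/(-19) - 394) = (391 + (6 + 49))*(-1/19*(-26) - 394) = (391 + 55)*(26/19 - 394) = 446*(-7460/19) = -3327160/19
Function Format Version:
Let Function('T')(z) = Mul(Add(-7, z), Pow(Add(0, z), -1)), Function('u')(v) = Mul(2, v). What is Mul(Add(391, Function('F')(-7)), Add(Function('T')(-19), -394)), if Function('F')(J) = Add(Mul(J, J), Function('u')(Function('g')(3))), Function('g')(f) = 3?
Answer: Rational(-3327160, 19) ≈ -1.7511e+5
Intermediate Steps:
Function('F')(J) = Add(6, Pow(J, 2)) (Function('F')(J) = Add(Mul(J, J), Mul(2, 3)) = Add(Pow(J, 2), 6) = Add(6, Pow(J, 2)))
Function('T')(z) = Mul(Pow(z, -1), Add(-7, z)) (Function('T')(z) = Mul(Add(-7, z), Pow(z, -1)) = Mul(Pow(z, -1), Add(-7, z)))
Mul(Add(391, Function('F')(-7)), Add(Function('T')(-19), -394)) = Mul(Add(391, Add(6, Pow(-7, 2))), Add(Mul(Pow(-19, -1), Add(-7, -19)), -394)) = Mul(Add(391, Add(6, 49)), Add(Mul(Rational(-1, 19), -26), -394)) = Mul(Add(391, 55), Add(Rational(26, 19), -394)) = Mul(446, Rational(-7460, 19)) = Rational(-3327160, 19)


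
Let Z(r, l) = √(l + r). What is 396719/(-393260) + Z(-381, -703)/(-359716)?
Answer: -396719/393260 - I*√271/179858 ≈ -1.0088 - 9.1528e-5*I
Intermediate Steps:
396719/(-393260) + Z(-381, -703)/(-359716) = 396719/(-393260) + √(-703 - 381)/(-359716) = 396719*(-1/393260) + √(-1084)*(-1/359716) = -396719/393260 + (2*I*√271)*(-1/359716) = -396719/393260 - I*√271/179858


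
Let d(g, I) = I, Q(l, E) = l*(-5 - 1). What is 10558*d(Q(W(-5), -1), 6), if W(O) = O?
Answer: 63348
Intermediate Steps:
Q(l, E) = -6*l (Q(l, E) = l*(-6) = -6*l)
10558*d(Q(W(-5), -1), 6) = 10558*6 = 63348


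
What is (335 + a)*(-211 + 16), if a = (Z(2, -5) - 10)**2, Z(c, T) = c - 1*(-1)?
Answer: -74880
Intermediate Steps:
Z(c, T) = 1 + c (Z(c, T) = c + 1 = 1 + c)
a = 49 (a = ((1 + 2) - 10)**2 = (3 - 10)**2 = (-7)**2 = 49)
(335 + a)*(-211 + 16) = (335 + 49)*(-211 + 16) = 384*(-195) = -74880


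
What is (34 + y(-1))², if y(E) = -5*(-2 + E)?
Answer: 2401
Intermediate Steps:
y(E) = 10 - 5*E
(34 + y(-1))² = (34 + (10 - 5*(-1)))² = (34 + (10 + 5))² = (34 + 15)² = 49² = 2401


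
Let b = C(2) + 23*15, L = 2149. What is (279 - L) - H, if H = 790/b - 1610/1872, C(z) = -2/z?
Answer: -75321575/40248 ≈ -1871.4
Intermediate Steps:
b = 344 (b = -2/2 + 23*15 = -2*½ + 345 = -1 + 345 = 344)
H = 57815/40248 (H = 790/344 - 1610/1872 = 790*(1/344) - 1610*1/1872 = 395/172 - 805/936 = 57815/40248 ≈ 1.4365)
(279 - L) - H = (279 - 1*2149) - 1*57815/40248 = (279 - 2149) - 57815/40248 = -1870 - 57815/40248 = -75321575/40248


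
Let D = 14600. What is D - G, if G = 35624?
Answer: -21024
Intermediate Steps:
D - G = 14600 - 1*35624 = 14600 - 35624 = -21024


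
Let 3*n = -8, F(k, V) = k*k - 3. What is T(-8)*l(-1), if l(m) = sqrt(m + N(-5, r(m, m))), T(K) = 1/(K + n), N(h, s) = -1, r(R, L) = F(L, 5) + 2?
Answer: -3*I*sqrt(2)/32 ≈ -0.13258*I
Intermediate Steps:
F(k, V) = -3 + k**2 (F(k, V) = k**2 - 3 = -3 + k**2)
n = -8/3 (n = (1/3)*(-8) = -8/3 ≈ -2.6667)
r(R, L) = -1 + L**2 (r(R, L) = (-3 + L**2) + 2 = -1 + L**2)
T(K) = 1/(-8/3 + K) (T(K) = 1/(K - 8/3) = 1/(-8/3 + K))
l(m) = sqrt(-1 + m) (l(m) = sqrt(m - 1) = sqrt(-1 + m))
T(-8)*l(-1) = (3/(-8 + 3*(-8)))*sqrt(-1 - 1) = (3/(-8 - 24))*sqrt(-2) = (3/(-32))*(I*sqrt(2)) = (3*(-1/32))*(I*sqrt(2)) = -3*I*sqrt(2)/32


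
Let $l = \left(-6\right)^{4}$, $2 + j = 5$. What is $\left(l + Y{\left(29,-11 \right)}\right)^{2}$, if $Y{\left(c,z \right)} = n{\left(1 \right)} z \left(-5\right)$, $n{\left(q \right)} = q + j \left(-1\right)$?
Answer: $1406596$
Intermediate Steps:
$j = 3$ ($j = -2 + 5 = 3$)
$l = 1296$
$n{\left(q \right)} = -3 + q$ ($n{\left(q \right)} = q + 3 \left(-1\right) = q - 3 = -3 + q$)
$Y{\left(c,z \right)} = 10 z$ ($Y{\left(c,z \right)} = \left(-3 + 1\right) z \left(-5\right) = - 2 z \left(-5\right) = 10 z$)
$\left(l + Y{\left(29,-11 \right)}\right)^{2} = \left(1296 + 10 \left(-11\right)\right)^{2} = \left(1296 - 110\right)^{2} = 1186^{2} = 1406596$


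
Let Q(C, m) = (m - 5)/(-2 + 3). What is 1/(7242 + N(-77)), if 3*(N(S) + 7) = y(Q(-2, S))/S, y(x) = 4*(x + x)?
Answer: 231/1671941 ≈ 0.00013816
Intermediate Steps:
Q(C, m) = -5 + m (Q(C, m) = (-5 + m)/1 = (-5 + m)*1 = -5 + m)
y(x) = 8*x (y(x) = 4*(2*x) = 8*x)
N(S) = -7 + (-40 + 8*S)/(3*S) (N(S) = -7 + ((8*(-5 + S))/S)/3 = -7 + ((-40 + 8*S)/S)/3 = -7 + (-40 + 8*S)/(3*S))
1/(7242 + N(-77)) = 1/(7242 + (⅓)*(-40 - 13*(-77))/(-77)) = 1/(7242 + (⅓)*(-1/77)*(-40 + 1001)) = 1/(7242 + (⅓)*(-1/77)*961) = 1/(7242 - 961/231) = 1/(1671941/231) = 231/1671941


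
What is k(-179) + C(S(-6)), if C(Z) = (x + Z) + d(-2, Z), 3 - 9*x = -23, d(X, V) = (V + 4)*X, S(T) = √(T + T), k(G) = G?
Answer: -1657/9 - 2*I*√3 ≈ -184.11 - 3.4641*I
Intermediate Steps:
S(T) = √2*√T (S(T) = √(2*T) = √2*√T)
d(X, V) = X*(4 + V) (d(X, V) = (4 + V)*X = X*(4 + V))
x = 26/9 (x = ⅓ - ⅑*(-23) = ⅓ + 23/9 = 26/9 ≈ 2.8889)
C(Z) = -46/9 - Z (C(Z) = (26/9 + Z) - 2*(4 + Z) = (26/9 + Z) + (-8 - 2*Z) = -46/9 - Z)
k(-179) + C(S(-6)) = -179 + (-46/9 - √2*√(-6)) = -179 + (-46/9 - √2*I*√6) = -179 + (-46/9 - 2*I*√3) = -1657/9 - 2*I*√3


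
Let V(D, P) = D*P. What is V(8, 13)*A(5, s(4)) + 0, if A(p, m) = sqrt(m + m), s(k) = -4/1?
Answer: 208*I*sqrt(2) ≈ 294.16*I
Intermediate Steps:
s(k) = -4 (s(k) = -4*1 = -4)
A(p, m) = sqrt(2)*sqrt(m) (A(p, m) = sqrt(2*m) = sqrt(2)*sqrt(m))
V(8, 13)*A(5, s(4)) + 0 = (8*13)*(sqrt(2)*sqrt(-4)) + 0 = 104*(sqrt(2)*(2*I)) + 0 = 104*(2*I*sqrt(2)) + 0 = 208*I*sqrt(2) + 0 = 208*I*sqrt(2)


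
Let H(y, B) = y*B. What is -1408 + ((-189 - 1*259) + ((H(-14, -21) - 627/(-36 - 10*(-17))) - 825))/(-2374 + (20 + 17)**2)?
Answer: -189483547/134670 ≈ -1407.0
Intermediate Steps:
H(y, B) = B*y
-1408 + ((-189 - 1*259) + ((H(-14, -21) - 627/(-36 - 10*(-17))) - 825))/(-2374 + (20 + 17)**2) = -1408 + ((-189 - 1*259) + ((-21*(-14) - 627/(-36 - 10*(-17))) - 825))/(-2374 + (20 + 17)**2) = -1408 + ((-189 - 259) + ((294 - 627/(-36 - 1*(-170))) - 825))/(-2374 + 37**2) = -1408 + (-448 + ((294 - 627/(-36 + 170)) - 825))/(-2374 + 1369) = -1408 + (-448 + ((294 - 627/134) - 825))/(-1005) = -1408 + (-448 + ((294 - 627*1/134) - 825))*(-1/1005) = -1408 + (-448 + ((294 - 627/134) - 825))*(-1/1005) = -1408 + (-448 + (38769/134 - 825))*(-1/1005) = -1408 + (-448 - 71781/134)*(-1/1005) = -1408 - 131813/134*(-1/1005) = -1408 + 131813/134670 = -189483547/134670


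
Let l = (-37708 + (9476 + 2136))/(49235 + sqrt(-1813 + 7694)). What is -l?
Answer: 80302285/151504959 - 1631*sqrt(5881)/151504959 ≈ 0.52921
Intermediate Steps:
l = -26096/(49235 + sqrt(5881)) (l = (-37708 + 11612)/(49235 + sqrt(5881)) = -26096/(49235 + sqrt(5881)) ≈ -0.52921)
-l = -(-80302285/151504959 + 1631*sqrt(5881)/151504959) = 80302285/151504959 - 1631*sqrt(5881)/151504959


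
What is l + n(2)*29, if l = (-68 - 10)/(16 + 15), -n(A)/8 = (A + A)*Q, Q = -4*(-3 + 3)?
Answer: -78/31 ≈ -2.5161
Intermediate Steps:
Q = 0 (Q = -4*0 = 0)
n(A) = 0 (n(A) = -8*(A + A)*0 = -8*2*A*0 = -8*0 = 0)
l = -78/31 ≈ -2.5161
l + n(2)*29 = -78/31 + 0*29 = -78/31 + 0 = -78/31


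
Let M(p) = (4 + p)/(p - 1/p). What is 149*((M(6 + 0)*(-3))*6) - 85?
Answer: -32779/7 ≈ -4682.7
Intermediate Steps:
M(p) = (4 + p)/(p - 1/p)
149*((M(6 + 0)*(-3))*6) - 85 = 149*((((6 + 0)*(4 + (6 + 0))/(-1 + (6 + 0)**2))*(-3))*6) - 85 = 149*(((6*(4 + 6)/(-1 + 6**2))*(-3))*6) - 85 = 149*(((6*10/(-1 + 36))*(-3))*6) - 85 = 149*(((6*10/35)*(-3))*6) - 85 = 149*(((6*(1/35)*10)*(-3))*6) - 85 = 149*(((12/7)*(-3))*6) - 85 = 149*(-36/7*6) - 85 = 149*(-216/7) - 85 = -32184/7 - 85 = -32779/7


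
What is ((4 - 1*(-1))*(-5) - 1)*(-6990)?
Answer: 181740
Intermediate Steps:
((4 - 1*(-1))*(-5) - 1)*(-6990) = ((4 + 1)*(-5) - 1)*(-6990) = (5*(-5) - 1)*(-6990) = (-25 - 1)*(-6990) = -26*(-6990) = 181740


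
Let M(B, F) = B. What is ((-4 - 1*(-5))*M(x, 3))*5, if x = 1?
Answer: 5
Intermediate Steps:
((-4 - 1*(-5))*M(x, 3))*5 = ((-4 - 1*(-5))*1)*5 = ((-4 + 5)*1)*5 = (1*1)*5 = 1*5 = 5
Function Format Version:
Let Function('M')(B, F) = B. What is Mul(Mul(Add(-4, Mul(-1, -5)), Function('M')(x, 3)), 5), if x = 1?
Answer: 5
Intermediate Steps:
Mul(Mul(Add(-4, Mul(-1, -5)), Function('M')(x, 3)), 5) = Mul(Mul(Add(-4, Mul(-1, -5)), 1), 5) = Mul(Mul(Add(-4, 5), 1), 5) = Mul(Mul(1, 1), 5) = Mul(1, 5) = 5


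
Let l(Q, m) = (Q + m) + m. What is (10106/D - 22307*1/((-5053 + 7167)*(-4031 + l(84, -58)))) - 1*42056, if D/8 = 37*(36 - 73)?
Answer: -989060174861453/23517180316 ≈ -42057.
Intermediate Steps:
l(Q, m) = Q + 2*m
D = -10952 (D = 8*(37*(36 - 73)) = 8*(37*(-37)) = 8*(-1369) = -10952)
(10106/D - 22307*1/((-5053 + 7167)*(-4031 + l(84, -58)))) - 1*42056 = (10106/(-10952) - 22307*1/((-5053 + 7167)*(-4031 + (84 + 2*(-58))))) - 1*42056 = (10106*(-1/10952) - 22307*1/(2114*(-4031 + (84 - 116)))) - 42056 = (-5053/5476 - 22307*1/(2114*(-4031 - 32))) - 42056 = (-5053/5476 - 22307/(2114*(-4063))) - 42056 = (-5053/5476 - 22307/(-8589182)) - 42056 = (-5053/5476 - 22307*(-1/8589182)) - 42056 = (-5053/5476 + 22307/8589182) - 42056 = -21639491757/23517180316 - 42056 = -989060174861453/23517180316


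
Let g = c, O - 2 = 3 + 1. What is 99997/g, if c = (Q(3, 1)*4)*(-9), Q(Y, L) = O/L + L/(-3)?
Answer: -99997/204 ≈ -490.18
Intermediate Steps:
O = 6 (O = 2 + (3 + 1) = 2 + 4 = 6)
Q(Y, L) = 6/L - L/3 (Q(Y, L) = 6/L + L/(-3) = 6/L + L*(-⅓) = 6/L - L/3)
c = -204 (c = ((6/1 - ⅓*1)*4)*(-9) = ((6*1 - ⅓)*4)*(-9) = ((6 - ⅓)*4)*(-9) = ((17/3)*4)*(-9) = (68/3)*(-9) = -204)
g = -204
99997/g = 99997/(-204) = 99997*(-1/204) = -99997/204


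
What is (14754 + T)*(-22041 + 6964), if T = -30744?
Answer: 241081230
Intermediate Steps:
(14754 + T)*(-22041 + 6964) = (14754 - 30744)*(-22041 + 6964) = -15990*(-15077) = 241081230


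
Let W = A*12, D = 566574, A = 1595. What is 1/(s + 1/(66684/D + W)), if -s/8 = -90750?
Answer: 1807382174/1312159458418429 ≈ 1.3774e-6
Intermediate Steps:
s = 726000 (s = -8*(-90750) = 726000)
W = 19140 (W = 1595*12 = 19140)
1/(s + 1/(66684/D + W)) = 1/(726000 + 1/(66684/566574 + 19140)) = 1/(726000 + 1/(66684*(1/566574) + 19140)) = 1/(726000 + 1/(11114/94429 + 19140)) = 1/(726000 + 1/(1807382174/94429)) = 1/(726000 + 94429/1807382174) = 1/(1312159458418429/1807382174) = 1807382174/1312159458418429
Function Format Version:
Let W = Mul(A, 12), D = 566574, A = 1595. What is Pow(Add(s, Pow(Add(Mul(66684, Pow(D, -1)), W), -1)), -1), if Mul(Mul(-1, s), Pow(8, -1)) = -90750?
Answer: Rational(1807382174, 1312159458418429) ≈ 1.3774e-6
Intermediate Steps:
s = 726000 (s = Mul(-8, -90750) = 726000)
W = 19140 (W = Mul(1595, 12) = 19140)
Pow(Add(s, Pow(Add(Mul(66684, Pow(D, -1)), W), -1)), -1) = Pow(Add(726000, Pow(Add(Mul(66684, Pow(566574, -1)), 19140), -1)), -1) = Pow(Add(726000, Pow(Add(Mul(66684, Rational(1, 566574)), 19140), -1)), -1) = Pow(Add(726000, Pow(Add(Rational(11114, 94429), 19140), -1)), -1) = Pow(Add(726000, Pow(Rational(1807382174, 94429), -1)), -1) = Pow(Add(726000, Rational(94429, 1807382174)), -1) = Pow(Rational(1312159458418429, 1807382174), -1) = Rational(1807382174, 1312159458418429)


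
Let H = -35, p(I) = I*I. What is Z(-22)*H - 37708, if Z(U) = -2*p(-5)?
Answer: -35958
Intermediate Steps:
p(I) = I²
Z(U) = -50 (Z(U) = -2*(-5)² = -2*25 = -50)
Z(-22)*H - 37708 = -50*(-35) - 37708 = 1750 - 37708 = -35958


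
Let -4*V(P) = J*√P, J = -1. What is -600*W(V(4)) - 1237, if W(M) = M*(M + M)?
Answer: -1537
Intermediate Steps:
V(P) = √P/4 (V(P) = -(-1)*√P/4 = √P/4)
W(M) = 2*M² (W(M) = M*(2*M) = 2*M²)
-600*W(V(4)) - 1237 = -1200*(√4/4)² - 1237 = -1200*((¼)*2)² - 1237 = -1200*(½)² - 1237 = -1200/4 - 1237 = -600*½ - 1237 = -300 - 1237 = -1537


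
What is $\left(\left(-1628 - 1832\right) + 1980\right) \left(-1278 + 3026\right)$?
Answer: $-2587040$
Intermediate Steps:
$\left(\left(-1628 - 1832\right) + 1980\right) \left(-1278 + 3026\right) = \left(-3460 + 1980\right) 1748 = \left(-1480\right) 1748 = -2587040$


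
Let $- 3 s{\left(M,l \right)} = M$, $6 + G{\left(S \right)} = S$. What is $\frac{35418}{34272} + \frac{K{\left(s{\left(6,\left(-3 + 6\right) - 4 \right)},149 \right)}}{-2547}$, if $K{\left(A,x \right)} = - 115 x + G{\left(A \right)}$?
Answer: $\frac{37651919}{4849488} \approx 7.7641$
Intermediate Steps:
$G{\left(S \right)} = -6 + S$
$s{\left(M,l \right)} = - \frac{M}{3}$
$K{\left(A,x \right)} = -6 + A - 115 x$ ($K{\left(A,x \right)} = - 115 x + \left(-6 + A\right) = -6 + A - 115 x$)
$\frac{35418}{34272} + \frac{K{\left(s{\left(6,\left(-3 + 6\right) - 4 \right)},149 \right)}}{-2547} = \frac{35418}{34272} + \frac{-6 - 2 - 17135}{-2547} = 35418 \cdot \frac{1}{34272} + \left(-6 - 2 - 17135\right) \left(- \frac{1}{2547}\right) = \frac{5903}{5712} - - \frac{17143}{2547} = \frac{5903}{5712} + \frac{17143}{2547} = \frac{37651919}{4849488}$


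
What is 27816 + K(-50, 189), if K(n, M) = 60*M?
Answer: 39156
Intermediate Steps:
27816 + K(-50, 189) = 27816 + 60*189 = 27816 + 11340 = 39156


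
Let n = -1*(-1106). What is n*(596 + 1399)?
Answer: 2206470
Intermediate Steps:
n = 1106
n*(596 + 1399) = 1106*(596 + 1399) = 1106*1995 = 2206470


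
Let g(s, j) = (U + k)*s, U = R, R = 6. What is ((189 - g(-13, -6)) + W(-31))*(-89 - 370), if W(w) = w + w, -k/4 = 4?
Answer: 1377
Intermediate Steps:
U = 6
k = -16 (k = -4*4 = -16)
g(s, j) = -10*s (g(s, j) = (6 - 16)*s = -10*s)
W(w) = 2*w
((189 - g(-13, -6)) + W(-31))*(-89 - 370) = ((189 - (-10)*(-13)) + 2*(-31))*(-89 - 370) = ((189 - 1*130) - 62)*(-459) = ((189 - 130) - 62)*(-459) = (59 - 62)*(-459) = -3*(-459) = 1377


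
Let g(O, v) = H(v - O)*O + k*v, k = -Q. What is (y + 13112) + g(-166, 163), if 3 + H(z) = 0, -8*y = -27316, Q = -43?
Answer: 48067/2 ≈ 24034.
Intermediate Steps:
k = 43 (k = -1*(-43) = 43)
y = 6829/2 (y = -⅛*(-27316) = 6829/2 ≈ 3414.5)
H(z) = -3 (H(z) = -3 + 0 = -3)
g(O, v) = -3*O + 43*v
(y + 13112) + g(-166, 163) = (6829/2 + 13112) + (-3*(-166) + 43*163) = 33053/2 + (498 + 7009) = 33053/2 + 7507 = 48067/2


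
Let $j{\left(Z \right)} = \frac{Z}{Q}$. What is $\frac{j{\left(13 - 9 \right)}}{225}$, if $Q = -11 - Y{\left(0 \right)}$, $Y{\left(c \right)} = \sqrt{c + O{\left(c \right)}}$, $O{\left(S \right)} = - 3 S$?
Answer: $- \frac{4}{2475} \approx -0.0016162$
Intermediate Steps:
$Y{\left(c \right)} = \sqrt{2} \sqrt{- c}$ ($Y{\left(c \right)} = \sqrt{c - 3 c} = \sqrt{- 2 c} = \sqrt{2} \sqrt{- c}$)
$Q = -11$ ($Q = -11 - \sqrt{2} \sqrt{\left(-1\right) 0} = -11 - \sqrt{2} \sqrt{0} = -11 - \sqrt{2} \cdot 0 = -11 - 0 = -11 + 0 = -11$)
$j{\left(Z \right)} = - \frac{Z}{11}$ ($j{\left(Z \right)} = \frac{Z}{-11} = Z \left(- \frac{1}{11}\right) = - \frac{Z}{11}$)
$\frac{j{\left(13 - 9 \right)}}{225} = \frac{\left(- \frac{1}{11}\right) \left(13 - 9\right)}{225} = - \frac{13 - 9}{11} \cdot \frac{1}{225} = \left(- \frac{1}{11}\right) 4 \cdot \frac{1}{225} = \left(- \frac{4}{11}\right) \frac{1}{225} = - \frac{4}{2475}$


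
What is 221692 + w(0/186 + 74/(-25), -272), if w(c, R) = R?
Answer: 221420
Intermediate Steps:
221692 + w(0/186 + 74/(-25), -272) = 221692 - 272 = 221420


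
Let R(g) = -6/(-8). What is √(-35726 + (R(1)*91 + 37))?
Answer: I*√142483/2 ≈ 188.73*I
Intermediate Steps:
R(g) = ¾ (R(g) = -6*(-⅛) = ¾)
√(-35726 + (R(1)*91 + 37)) = √(-35726 + ((¾)*91 + 37)) = √(-35726 + (273/4 + 37)) = √(-35726 + 421/4) = √(-142483/4) = I*√142483/2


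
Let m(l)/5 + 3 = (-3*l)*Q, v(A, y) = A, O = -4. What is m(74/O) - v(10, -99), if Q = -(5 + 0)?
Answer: -2825/2 ≈ -1412.5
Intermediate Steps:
Q = -5 (Q = -1*5 = -5)
m(l) = -15 + 75*l (m(l) = -15 + 5*(-3*l*(-5)) = -15 + 5*(15*l) = -15 + 75*l)
m(74/O) - v(10, -99) = (-15 + 75*(74/(-4))) - 1*10 = (-15 + 75*(74*(-¼))) - 10 = (-15 + 75*(-37/2)) - 10 = (-15 - 2775/2) - 10 = -2805/2 - 10 = -2825/2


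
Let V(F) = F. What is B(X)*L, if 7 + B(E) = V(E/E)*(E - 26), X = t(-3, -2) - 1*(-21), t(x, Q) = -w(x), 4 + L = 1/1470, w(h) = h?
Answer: 17637/490 ≈ 35.994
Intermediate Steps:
L = -5879/1470 (L = -4 + 1/1470 = -5879/1470 ≈ -3.9993)
t(x, Q) = -x
X = 24 (X = -1*(-3) - 1*(-21) = 3 + 21 = 24)
B(E) = -33 + E (B(E) = -7 + (E/E)*(E - 26) = -7 + 1*(-26 + E) = -7 + (-26 + E) = -33 + E)
B(X)*L = (-33 + 24)*(-5879/1470) = -9*(-5879/1470) = 17637/490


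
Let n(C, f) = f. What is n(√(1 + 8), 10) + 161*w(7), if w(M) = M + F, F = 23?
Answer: 4840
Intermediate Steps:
w(M) = 23 + M (w(M) = M + 23 = 23 + M)
n(√(1 + 8), 10) + 161*w(7) = 10 + 161*(23 + 7) = 10 + 161*30 = 10 + 4830 = 4840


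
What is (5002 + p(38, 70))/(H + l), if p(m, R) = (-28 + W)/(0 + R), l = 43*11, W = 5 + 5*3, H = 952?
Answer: 9214/2625 ≈ 3.5101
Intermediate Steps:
W = 20 (W = 5 + 15 = 20)
l = 473
p(m, R) = -8/R (p(m, R) = (-28 + 20)/(0 + R) = -8/R)
(5002 + p(38, 70))/(H + l) = (5002 - 8/70)/(952 + 473) = (5002 - 8*1/70)/1425 = (5002 - 4/35)*(1/1425) = (175066/35)*(1/1425) = 9214/2625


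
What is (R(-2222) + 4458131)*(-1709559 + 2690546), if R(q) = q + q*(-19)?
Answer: 4412604111349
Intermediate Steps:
R(q) = -18*q (R(q) = q - 19*q = -18*q)
(R(-2222) + 4458131)*(-1709559 + 2690546) = (-18*(-2222) + 4458131)*(-1709559 + 2690546) = (39996 + 4458131)*980987 = 4498127*980987 = 4412604111349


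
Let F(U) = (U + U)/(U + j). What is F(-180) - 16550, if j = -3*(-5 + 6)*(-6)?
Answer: -148930/9 ≈ -16548.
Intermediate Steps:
j = 18 (j = -3*1*(-6) = -3*(-6) = 18)
F(U) = 2*U/(18 + U) (F(U) = (U + U)/(U + 18) = (2*U)/(18 + U) = 2*U/(18 + U))
F(-180) - 16550 = 2*(-180)/(18 - 180) - 16550 = 2*(-180)/(-162) - 16550 = 2*(-180)*(-1/162) - 16550 = 20/9 - 16550 = -148930/9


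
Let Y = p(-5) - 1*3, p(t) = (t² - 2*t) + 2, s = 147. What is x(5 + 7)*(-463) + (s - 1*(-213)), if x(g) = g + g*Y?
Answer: -194100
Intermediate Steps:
p(t) = 2 + t² - 2*t
Y = 34 (Y = (2 + (-5)² - 2*(-5)) - 1*3 = (2 + 25 + 10) - 3 = 37 - 3 = 34)
x(g) = 35*g (x(g) = g + g*34 = g + 34*g = 35*g)
x(5 + 7)*(-463) + (s - 1*(-213)) = (35*(5 + 7))*(-463) + (147 - 1*(-213)) = (35*12)*(-463) + (147 + 213) = 420*(-463) + 360 = -194460 + 360 = -194100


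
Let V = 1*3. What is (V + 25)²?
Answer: 784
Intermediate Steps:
V = 3
(V + 25)² = (3 + 25)² = 28² = 784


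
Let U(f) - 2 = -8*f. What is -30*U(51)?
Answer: 12180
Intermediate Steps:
U(f) = 2 - 8*f
-30*U(51) = -30*(2 - 8*51) = -30*(2 - 408) = -30*(-406) = 12180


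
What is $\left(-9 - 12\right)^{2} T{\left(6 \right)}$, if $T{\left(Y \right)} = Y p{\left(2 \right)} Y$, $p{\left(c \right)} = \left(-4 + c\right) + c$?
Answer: $0$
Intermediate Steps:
$p{\left(c \right)} = -4 + 2 c$
$T{\left(Y \right)} = 0$ ($T{\left(Y \right)} = Y \left(-4 + 2 \cdot 2\right) Y = Y \left(-4 + 4\right) Y = Y 0 Y = 0 Y = 0$)
$\left(-9 - 12\right)^{2} T{\left(6 \right)} = \left(-9 - 12\right)^{2} \cdot 0 = \left(-21\right)^{2} \cdot 0 = 441 \cdot 0 = 0$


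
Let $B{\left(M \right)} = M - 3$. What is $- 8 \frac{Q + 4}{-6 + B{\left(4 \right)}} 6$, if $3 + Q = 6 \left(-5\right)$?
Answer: $- \frac{1392}{5} \approx -278.4$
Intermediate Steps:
$B{\left(M \right)} = -3 + M$
$Q = -33$ ($Q = -3 + 6 \left(-5\right) = -3 - 30 = -33$)
$- 8 \frac{Q + 4}{-6 + B{\left(4 \right)}} 6 = - 8 \frac{-33 + 4}{-6 + \left(-3 + 4\right)} 6 = - 8 \left(- \frac{29}{-6 + 1}\right) 6 = - 8 \left(- \frac{29}{-5}\right) 6 = - 8 \left(\left(-29\right) \left(- \frac{1}{5}\right)\right) 6 = \left(-8\right) \frac{29}{5} \cdot 6 = \left(- \frac{232}{5}\right) 6 = - \frac{1392}{5}$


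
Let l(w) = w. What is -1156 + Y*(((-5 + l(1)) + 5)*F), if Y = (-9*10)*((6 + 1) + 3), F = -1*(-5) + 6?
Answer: -11056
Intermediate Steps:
F = 11 (F = 5 + 6 = 11)
Y = -900 (Y = -90*(7 + 3) = -90*10 = -900)
-1156 + Y*(((-5 + l(1)) + 5)*F) = -1156 - 900*((-5 + 1) + 5)*11 = -1156 - 900*(-4 + 5)*11 = -1156 - 900*11 = -1156 - 9900 = -11056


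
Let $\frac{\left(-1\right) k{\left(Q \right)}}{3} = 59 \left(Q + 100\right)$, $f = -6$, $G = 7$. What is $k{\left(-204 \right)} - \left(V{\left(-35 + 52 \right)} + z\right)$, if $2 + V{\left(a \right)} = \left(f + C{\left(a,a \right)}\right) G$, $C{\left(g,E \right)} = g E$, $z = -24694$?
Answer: $41123$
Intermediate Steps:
$C{\left(g,E \right)} = E g$
$k{\left(Q \right)} = -17700 - 177 Q$ ($k{\left(Q \right)} = - 3 \cdot 59 \left(Q + 100\right) = - 3 \cdot 59 \left(100 + Q\right) = - 3 \left(5900 + 59 Q\right) = -17700 - 177 Q$)
$V{\left(a \right)} = -44 + 7 a^{2}$ ($V{\left(a \right)} = -2 + \left(-6 + a a\right) 7 = -2 + \left(-6 + a^{2}\right) 7 = -2 + \left(-42 + 7 a^{2}\right) = -44 + 7 a^{2}$)
$k{\left(-204 \right)} - \left(V{\left(-35 + 52 \right)} + z\right) = \left(-17700 - -36108\right) - \left(\left(-44 + 7 \left(-35 + 52\right)^{2}\right) - 24694\right) = \left(-17700 + 36108\right) - \left(\left(-44 + 7 \cdot 17^{2}\right) - 24694\right) = 18408 - \left(\left(-44 + 7 \cdot 289\right) - 24694\right) = 18408 - \left(\left(-44 + 2023\right) - 24694\right) = 18408 - \left(1979 - 24694\right) = 18408 - -22715 = 18408 + 22715 = 41123$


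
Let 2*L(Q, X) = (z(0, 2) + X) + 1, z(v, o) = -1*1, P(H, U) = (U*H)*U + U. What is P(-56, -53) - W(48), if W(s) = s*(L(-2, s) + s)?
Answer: -160813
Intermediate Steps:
P(H, U) = U + H*U² (P(H, U) = (H*U)*U + U = H*U² + U = U + H*U²)
z(v, o) = -1
L(Q, X) = X/2 (L(Q, X) = ((-1 + X) + 1)/2 = X/2)
W(s) = 3*s²/2 (W(s) = s*(s/2 + s) = s*(3*s/2) = 3*s²/2)
P(-56, -53) - W(48) = -53*(1 - 56*(-53)) - 3*48²/2 = -53*(1 + 2968) - 3*2304/2 = -53*2969 - 1*3456 = -157357 - 3456 = -160813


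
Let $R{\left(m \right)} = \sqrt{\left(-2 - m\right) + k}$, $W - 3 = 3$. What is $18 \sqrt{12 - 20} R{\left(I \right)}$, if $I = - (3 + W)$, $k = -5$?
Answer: $72 i \approx 72.0 i$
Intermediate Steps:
$W = 6$ ($W = 3 + 3 = 6$)
$I = -9$ ($I = - (3 + 6) = \left(-1\right) 9 = -9$)
$R{\left(m \right)} = \sqrt{-7 - m}$ ($R{\left(m \right)} = \sqrt{\left(-2 - m\right) - 5} = \sqrt{-7 - m}$)
$18 \sqrt{12 - 20} R{\left(I \right)} = 18 \sqrt{12 - 20} \sqrt{-7 - -9} = 18 \sqrt{-8} \sqrt{-7 + 9} = 18 \cdot 2 i \sqrt{2} \sqrt{2} = 36 i \sqrt{2} \sqrt{2} = 72 i$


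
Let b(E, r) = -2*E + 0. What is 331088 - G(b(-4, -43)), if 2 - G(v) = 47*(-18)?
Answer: 330240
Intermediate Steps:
b(E, r) = -2*E
G(v) = 848 (G(v) = 2 - 47*(-18) = 2 - 1*(-846) = 2 + 846 = 848)
331088 - G(b(-4, -43)) = 331088 - 1*848 = 331088 - 848 = 330240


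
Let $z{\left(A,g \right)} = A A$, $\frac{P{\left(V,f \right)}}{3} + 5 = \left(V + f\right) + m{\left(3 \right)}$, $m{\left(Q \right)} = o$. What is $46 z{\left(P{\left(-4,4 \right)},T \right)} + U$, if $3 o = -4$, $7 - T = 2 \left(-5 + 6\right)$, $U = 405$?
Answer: $17011$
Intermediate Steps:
$T = 5$ ($T = 7 - 2 \left(-5 + 6\right) = 7 - 2 \cdot 1 = 7 - 2 = 5$)
$o = - \frac{4}{3}$ ($o = \frac{1}{3} \left(-4\right) = - \frac{4}{3} \approx -1.3333$)
$m{\left(Q \right)} = - \frac{4}{3}$
$P{\left(V,f \right)} = -19 + 3 V + 3 f$ ($P{\left(V,f \right)} = -15 + 3 \left(\left(V + f\right) - \frac{4}{3}\right) = -15 + 3 \left(- \frac{4}{3} + V + f\right) = -15 + \left(-4 + 3 V + 3 f\right) = -19 + 3 V + 3 f$)
$z{\left(A,g \right)} = A^{2}$
$46 z{\left(P{\left(-4,4 \right)},T \right)} + U = 46 \left(-19 + 3 \left(-4\right) + 3 \cdot 4\right)^{2} + 405 = 46 \left(-19 - 12 + 12\right)^{2} + 405 = 46 \left(-19\right)^{2} + 405 = 46 \cdot 361 + 405 = 16606 + 405 = 17011$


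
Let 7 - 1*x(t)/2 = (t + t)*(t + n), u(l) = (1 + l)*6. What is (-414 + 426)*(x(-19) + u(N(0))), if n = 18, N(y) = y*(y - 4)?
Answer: -672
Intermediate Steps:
N(y) = y*(-4 + y)
u(l) = 6 + 6*l
x(t) = 14 - 4*t*(18 + t) (x(t) = 14 - 2*(t + t)*(t + 18) = 14 - 2*2*t*(18 + t) = 14 - 4*t*(18 + t))
(-414 + 426)*(x(-19) + u(N(0))) = (-414 + 426)*((14 - 72*(-19) - 4*(-19)**2) + (6 + 6*(0*(-4 + 0)))) = 12*((14 + 1368 - 4*361) + (6 + 6*(0*(-4)))) = 12*((14 + 1368 - 1444) + (6 + 6*0)) = 12*(-62 + (6 + 0)) = 12*(-62 + 6) = 12*(-56) = -672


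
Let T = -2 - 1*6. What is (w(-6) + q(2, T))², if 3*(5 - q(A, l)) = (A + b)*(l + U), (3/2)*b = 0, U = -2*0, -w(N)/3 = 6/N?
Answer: 1600/9 ≈ 177.78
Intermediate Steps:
T = -8 (T = -2 - 6 = -8)
w(N) = -18/N
U = 0
b = 0 (b = (⅔)*0 = 0)
q(A, l) = 5 - A*l/3 (q(A, l) = 5 - (A + 0)*(l + 0)/3 = 5 - A*l/3)
(w(-6) + q(2, T))² = (-18/(-6) + (5 - ⅓*2*(-8)))² = (-18*(-⅙) + (5 + 16/3))² = (3 + 31/3)² = (40/3)² = 1600/9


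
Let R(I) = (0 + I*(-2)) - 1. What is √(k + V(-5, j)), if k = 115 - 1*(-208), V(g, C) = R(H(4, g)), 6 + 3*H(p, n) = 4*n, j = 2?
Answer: √3054/3 ≈ 18.421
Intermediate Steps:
H(p, n) = -2 + 4*n/3 (H(p, n) = -2 + (4*n)/3 = -2 + 4*n/3)
R(I) = -1 - 2*I (R(I) = (0 - 2*I) - 1 = -2*I - 1 = -1 - 2*I)
V(g, C) = 3 - 8*g/3 (V(g, C) = -1 - 2*(-2 + 4*g/3) = -1 + (4 - 8*g/3) = 3 - 8*g/3)
k = 323 (k = 115 + 208 = 323)
√(k + V(-5, j)) = √(323 + (3 - 8/3*(-5))) = √(323 + (3 + 40/3)) = √(323 + 49/3) = √(1018/3) = √3054/3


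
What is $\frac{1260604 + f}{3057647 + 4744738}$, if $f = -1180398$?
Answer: $\frac{80206}{7802385} \approx 0.01028$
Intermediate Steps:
$\frac{1260604 + f}{3057647 + 4744738} = \frac{1260604 - 1180398}{3057647 + 4744738} = \frac{80206}{7802385}$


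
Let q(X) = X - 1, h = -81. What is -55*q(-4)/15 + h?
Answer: -188/3 ≈ -62.667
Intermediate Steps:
q(X) = -1 + X
-55*q(-4)/15 + h = -55*(-1 - 4)/15 - 81 = -(-275)/15 - 81 = -55*(-1/3) - 81 = 55/3 - 81 = -188/3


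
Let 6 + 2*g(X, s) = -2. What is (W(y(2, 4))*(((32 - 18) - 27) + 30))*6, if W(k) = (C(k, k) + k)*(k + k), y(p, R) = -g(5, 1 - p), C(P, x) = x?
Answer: 6528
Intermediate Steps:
g(X, s) = -4 (g(X, s) = -3 + (½)*(-2) = -3 - 1 = -4)
y(p, R) = 4 (y(p, R) = -1*(-4) = 4)
W(k) = 4*k² (W(k) = (k + k)*(k + k) = (2*k)*(2*k) = 4*k²)
(W(y(2, 4))*(((32 - 18) - 27) + 30))*6 = ((4*4²)*(((32 - 18) - 27) + 30))*6 = ((4*16)*((14 - 27) + 30))*6 = (64*(-13 + 30))*6 = (64*17)*6 = 1088*6 = 6528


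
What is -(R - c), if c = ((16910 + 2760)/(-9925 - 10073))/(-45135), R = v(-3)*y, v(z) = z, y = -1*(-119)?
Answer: 32223169328/90260973 ≈ 357.00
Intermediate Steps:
y = 119
R = -357 (R = -3*119 = -357)
c = 1967/90260973 (c = (19670/(-19998))*(-1/45135) = (19670*(-1/19998))*(-1/45135) = -9835/9999*(-1/45135) = 1967/90260973 ≈ 2.1792e-5)
-(R - c) = -(-357 - 1*1967/90260973) = -(-357 - 1967/90260973) = -1*(-32223169328/90260973) = 32223169328/90260973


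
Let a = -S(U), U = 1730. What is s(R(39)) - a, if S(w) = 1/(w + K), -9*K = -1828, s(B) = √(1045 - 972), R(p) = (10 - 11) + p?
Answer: 9/17398 + √73 ≈ 8.5445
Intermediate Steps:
R(p) = -1 + p
s(B) = √73
K = 1828/9 (K = -⅑*(-1828) = 1828/9 ≈ 203.11)
S(w) = 1/(1828/9 + w) (S(w) = 1/(w + 1828/9) = 1/(1828/9 + w))
a = -9/17398 (a = -9/(1828 + 9*1730) = -9/(1828 + 15570) = -9/17398 ≈ -0.00051730)
s(R(39)) - a = √73 - 1*(-9/17398) = √73 + 9/17398 = 9/17398 + √73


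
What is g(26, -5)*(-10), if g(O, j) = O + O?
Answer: -520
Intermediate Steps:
g(O, j) = 2*O
g(26, -5)*(-10) = (2*26)*(-10) = 52*(-10) = -520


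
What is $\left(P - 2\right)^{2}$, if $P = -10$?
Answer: $144$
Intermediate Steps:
$\left(P - 2\right)^{2} = \left(-10 - 2\right)^{2} = \left(-12\right)^{2} = 144$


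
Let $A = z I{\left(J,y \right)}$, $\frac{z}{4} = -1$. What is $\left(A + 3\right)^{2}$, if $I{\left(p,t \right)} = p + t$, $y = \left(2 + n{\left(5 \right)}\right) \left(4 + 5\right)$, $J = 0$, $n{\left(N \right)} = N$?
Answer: $62001$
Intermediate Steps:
$z = -4$ ($z = 4 \left(-1\right) = -4$)
$y = 63$ ($y = \left(2 + 5\right) \left(4 + 5\right) = 7 \cdot 9 = 63$)
$A = -252$ ($A = - 4 \left(0 + 63\right) = \left(-4\right) 63 = -252$)
$\left(A + 3\right)^{2} = \left(-252 + 3\right)^{2} = \left(-249\right)^{2} = 62001$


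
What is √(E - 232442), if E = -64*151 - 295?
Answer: I*√242401 ≈ 492.34*I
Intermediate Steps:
E = -9959 (E = -9664 - 295 = -9959)
√(E - 232442) = √(-9959 - 232442) = √(-242401) = I*√242401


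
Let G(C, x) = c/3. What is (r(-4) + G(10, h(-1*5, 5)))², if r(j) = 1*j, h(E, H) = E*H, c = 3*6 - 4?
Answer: 4/9 ≈ 0.44444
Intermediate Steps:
c = 14 (c = 18 - 4 = 14)
G(C, x) = 14/3
r(j) = j
(r(-4) + G(10, h(-1*5, 5)))² = (-4 + 14/3)² = (⅔)² = 4/9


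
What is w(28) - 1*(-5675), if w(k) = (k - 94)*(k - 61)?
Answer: 7853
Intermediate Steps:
w(k) = (-94 + k)*(-61 + k)
w(28) - 1*(-5675) = (5734 + 28**2 - 155*28) - 1*(-5675) = (5734 + 784 - 4340) + 5675 = 2178 + 5675 = 7853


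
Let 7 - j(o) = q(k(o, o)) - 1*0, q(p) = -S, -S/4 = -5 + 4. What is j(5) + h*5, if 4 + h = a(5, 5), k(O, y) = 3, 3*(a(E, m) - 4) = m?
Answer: 58/3 ≈ 19.333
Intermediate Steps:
a(E, m) = 4 + m/3
h = 5/3 (h = -4 + (4 + (⅓)*5) = -4 + (4 + 5/3) = -4 + 17/3 = 5/3 ≈ 1.6667)
S = 4 (S = -4*(-5 + 4) = -4*(-1) = 4)
q(p) = -4 (q(p) = -1*4 = -4)
j(o) = 11 (j(o) = 7 - (-4 - 1*0) = 7 - (-4 + 0) = 7 - 1*(-4) = 7 + 4 = 11)
j(5) + h*5 = 11 + (5/3)*5 = 11 + 25/3 = 58/3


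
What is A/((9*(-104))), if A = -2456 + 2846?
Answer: -5/12 ≈ -0.41667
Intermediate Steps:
A = 390
A/((9*(-104))) = 390/((9*(-104))) = 390/(-936) = 390*(-1/936) = -5/12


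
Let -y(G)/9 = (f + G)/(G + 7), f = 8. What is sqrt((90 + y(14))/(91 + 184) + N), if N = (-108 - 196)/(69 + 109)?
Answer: 2*I*sqrt(415298653)/34265 ≈ 1.1895*I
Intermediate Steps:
y(G) = -9*(8 + G)/(7 + G) (y(G) = -9*(8 + G)/(G + 7) = -9*(8 + G)/(7 + G))
N = -152/89 (N = -304/178 = -304*1/178 = -152/89 ≈ -1.7079)
sqrt((90 + y(14))/(91 + 184) + N) = sqrt((90 + 9*(-8 - 1*14)/(7 + 14))/(91 + 184) - 152/89) = sqrt((90 + 9*(-8 - 14)/21)/275 - 152/89) = sqrt((90 + 9*(1/21)*(-22))*(1/275) - 152/89) = sqrt((90 - 66/7)*(1/275) - 152/89) = sqrt((564/7)*(1/275) - 152/89) = sqrt(564/1925 - 152/89) = sqrt(-242404/171325) = 2*I*sqrt(415298653)/34265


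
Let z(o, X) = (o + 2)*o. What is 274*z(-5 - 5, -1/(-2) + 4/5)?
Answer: 21920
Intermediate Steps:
z(o, X) = o*(2 + o) (z(o, X) = (2 + o)*o = o*(2 + o))
274*z(-5 - 5, -1/(-2) + 4/5) = 274*((-5 - 5)*(2 + (-5 - 5))) = 274*(-10*(2 - 10)) = 274*(-10*(-8)) = 274*80 = 21920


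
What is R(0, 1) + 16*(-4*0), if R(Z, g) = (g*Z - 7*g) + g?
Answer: -6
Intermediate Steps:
R(Z, g) = -6*g + Z*g (R(Z, g) = (Z*g - 7*g) + g = (-7*g + Z*g) + g = -6*g + Z*g)
R(0, 1) + 16*(-4*0) = 1*(-6 + 0) + 16*(-4*0) = 1*(-6) + 16*0 = -6 + 0 = -6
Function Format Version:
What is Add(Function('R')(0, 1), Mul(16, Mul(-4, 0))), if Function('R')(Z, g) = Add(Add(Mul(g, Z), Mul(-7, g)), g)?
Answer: -6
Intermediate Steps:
Function('R')(Z, g) = Add(Mul(-6, g), Mul(Z, g)) (Function('R')(Z, g) = Add(Add(Mul(Z, g), Mul(-7, g)), g) = Add(Add(Mul(-7, g), Mul(Z, g)), g) = Add(Mul(-6, g), Mul(Z, g)))
Add(Function('R')(0, 1), Mul(16, Mul(-4, 0))) = Add(Mul(1, Add(-6, 0)), Mul(16, Mul(-4, 0))) = Add(Mul(1, -6), Mul(16, 0)) = Add(-6, 0) = -6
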